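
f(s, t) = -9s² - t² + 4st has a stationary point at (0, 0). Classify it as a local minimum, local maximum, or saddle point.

The Hessian at the origin is H = [[-18, 4], [4, -2]].
det H = -18·-2 − (4)² = 20 > 0 and H[1,1] = -18 < 0, so H is negative definite.
Therefore the origin is a local maximum.

local maximum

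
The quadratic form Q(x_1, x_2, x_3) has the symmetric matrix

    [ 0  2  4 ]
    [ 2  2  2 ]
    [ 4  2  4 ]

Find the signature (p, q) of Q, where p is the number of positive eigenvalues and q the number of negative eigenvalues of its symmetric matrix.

(2, 1)

By Sylvester's law of inertia any congruent diagonalization of A has 2 positive, 1 negative and 0 zero entries.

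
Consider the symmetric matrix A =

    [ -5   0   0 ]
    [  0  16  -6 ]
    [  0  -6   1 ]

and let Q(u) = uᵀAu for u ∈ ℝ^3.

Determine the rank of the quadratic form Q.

3

Applying the same elementary operations to the rows and columns of A produces a congruent diagonal matrix with entries -5, 16, -5/4.
That gives 1 positive, 2 negative pivots.
The rank is the number of nonzero pivots: 3.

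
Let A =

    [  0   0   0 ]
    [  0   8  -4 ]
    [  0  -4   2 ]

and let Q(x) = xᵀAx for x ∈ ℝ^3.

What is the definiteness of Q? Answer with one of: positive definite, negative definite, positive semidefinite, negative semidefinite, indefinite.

Applying the same elementary operations to the rows and columns of A produces a congruent diagonal matrix with entries 0, 8, 0.
Counting signs: 1 positive, 2 zero.
Hence Q is positive semidefinite.

positive semidefinite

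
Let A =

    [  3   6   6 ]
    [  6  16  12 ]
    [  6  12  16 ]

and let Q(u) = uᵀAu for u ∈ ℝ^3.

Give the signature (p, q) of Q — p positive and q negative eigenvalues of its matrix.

(3, 0)

An LDLᵀ factorisation of A has diagonal entries 3, 4, 4.
So there are 3 positive pivots.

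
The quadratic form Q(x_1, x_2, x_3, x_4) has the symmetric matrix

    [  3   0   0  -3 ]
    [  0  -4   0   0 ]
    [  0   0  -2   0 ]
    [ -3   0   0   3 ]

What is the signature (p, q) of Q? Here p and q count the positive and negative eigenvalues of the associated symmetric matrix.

Applying the same elementary operations to the rows and columns of A produces a congruent diagonal matrix with entries 3, -4, -2, 0.
So there are 1 positive, 2 negative, 1 zero pivots.

(1, 2)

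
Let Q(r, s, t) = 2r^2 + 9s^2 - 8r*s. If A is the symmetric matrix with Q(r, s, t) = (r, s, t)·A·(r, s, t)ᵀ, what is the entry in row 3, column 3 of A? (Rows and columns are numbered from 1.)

The coefficient of t^2 in Q is 0, and that is exactly A[3,3].

0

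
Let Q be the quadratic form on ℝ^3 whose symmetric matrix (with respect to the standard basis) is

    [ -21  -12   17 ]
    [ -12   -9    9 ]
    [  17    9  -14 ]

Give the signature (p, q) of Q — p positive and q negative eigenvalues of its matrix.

(0, 2)

Applying the same elementary operations to the rows and columns of A produces a congruent diagonal matrix with entries -21, -15/7, 0.
That gives 2 negative, 1 zero pivots.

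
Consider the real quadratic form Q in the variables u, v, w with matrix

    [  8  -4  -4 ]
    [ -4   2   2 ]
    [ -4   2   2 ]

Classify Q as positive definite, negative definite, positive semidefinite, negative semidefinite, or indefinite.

Row-reducing A symmetrically gives the diagonal entries 8, 0, 0.
So there are 1 positive, 2 zero pivots.
Hence Q is positive semidefinite.

positive semidefinite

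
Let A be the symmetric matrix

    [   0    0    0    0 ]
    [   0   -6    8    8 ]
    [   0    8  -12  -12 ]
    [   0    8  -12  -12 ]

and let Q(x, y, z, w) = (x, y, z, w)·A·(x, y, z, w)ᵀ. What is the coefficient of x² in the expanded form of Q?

0

The coefficient of x² is the diagonal entry A[1,1] = 0.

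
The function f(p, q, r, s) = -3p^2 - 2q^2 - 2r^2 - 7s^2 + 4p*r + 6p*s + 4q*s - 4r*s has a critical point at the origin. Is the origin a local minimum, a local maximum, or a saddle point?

local maximum

The Hessian at the origin is H = [[-6, 0, 4, 6], [0, -4, 0, 4], [4, 0, -4, -4], [6, 4, -4, -14]].
Applying the same elementary operations to the rows and columns of H produces a congruent diagonal matrix with entries -6, -4, -4/3, -4.
That gives 4 negative pivots.
H is negative definite, so the origin is a strict local maximum.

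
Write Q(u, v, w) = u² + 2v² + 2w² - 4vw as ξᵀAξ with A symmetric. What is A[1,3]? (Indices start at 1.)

The coefficient of u·w in Q is 0. For a symmetric A this equals A[1,3] + A[3,1] = 2·A[1,3].
So A[1,3] = 0/2 = 0.

0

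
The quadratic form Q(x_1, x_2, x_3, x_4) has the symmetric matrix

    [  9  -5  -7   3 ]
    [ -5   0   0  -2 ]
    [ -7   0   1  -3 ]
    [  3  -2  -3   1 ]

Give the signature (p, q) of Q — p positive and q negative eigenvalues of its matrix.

(2, 1)

Applying the same elementary operations to the rows and columns of A produces a congruent diagonal matrix with entries 9, -25/9, 1, 0.
Counting signs: 2 positive, 1 negative, 1 zero.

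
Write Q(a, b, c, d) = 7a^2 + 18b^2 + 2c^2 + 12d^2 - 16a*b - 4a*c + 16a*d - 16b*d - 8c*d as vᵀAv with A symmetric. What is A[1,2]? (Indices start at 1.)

The coefficient of a·b in Q is -16. For a symmetric A this equals A[1,2] + A[2,1] = 2·A[1,2].
So A[1,2] = -16/2 = -8.

-8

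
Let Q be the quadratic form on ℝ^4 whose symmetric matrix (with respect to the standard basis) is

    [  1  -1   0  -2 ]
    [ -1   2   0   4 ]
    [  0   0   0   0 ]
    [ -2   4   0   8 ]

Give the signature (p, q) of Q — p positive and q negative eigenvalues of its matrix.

(2, 0)

Symmetric row and column elimination reduces A to a congruent diagonal form with pivots 1, 1, 0, 0.
That gives 2 positive, 2 zero pivots.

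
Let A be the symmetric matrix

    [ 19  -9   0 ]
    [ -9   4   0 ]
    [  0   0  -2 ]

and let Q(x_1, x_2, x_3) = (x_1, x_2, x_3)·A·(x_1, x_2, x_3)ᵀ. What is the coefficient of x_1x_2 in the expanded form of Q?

-18

The coefficient of x_1x_2 is A[1,2] + A[2,1] = 2·(-9) = -18.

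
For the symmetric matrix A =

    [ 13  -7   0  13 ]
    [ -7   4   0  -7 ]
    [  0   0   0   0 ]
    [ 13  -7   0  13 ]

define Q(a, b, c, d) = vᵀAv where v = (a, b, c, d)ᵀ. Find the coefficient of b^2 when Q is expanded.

4

The coefficient of b^2 is the diagonal entry A[2,2] = 4.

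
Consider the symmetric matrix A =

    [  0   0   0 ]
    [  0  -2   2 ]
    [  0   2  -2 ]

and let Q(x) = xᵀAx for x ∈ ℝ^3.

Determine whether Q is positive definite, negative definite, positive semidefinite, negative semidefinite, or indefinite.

Congruent diagonalization of A (simultaneous row and column reduction) yields pivots 0, -2, 0.
Counting signs: 1 negative, 2 zero.
Hence Q is negative semidefinite.

negative semidefinite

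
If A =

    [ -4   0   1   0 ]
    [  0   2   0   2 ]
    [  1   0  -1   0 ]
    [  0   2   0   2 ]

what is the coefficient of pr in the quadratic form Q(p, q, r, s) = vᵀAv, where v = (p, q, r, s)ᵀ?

The coefficient of pr is A[1,3] + A[3,1] = 2·1 = 2.

2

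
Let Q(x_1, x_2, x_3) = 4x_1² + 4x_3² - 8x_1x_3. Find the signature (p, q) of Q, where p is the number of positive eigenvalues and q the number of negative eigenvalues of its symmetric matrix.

The associated matrix is A = [[4, 0, -4], [0, 0, 0], [-4, 0, 4]].
Applying the same elementary operations to the rows and columns of A produces a congruent diagonal matrix with entries 4, 0, 0.
Counting signs: 1 positive, 2 zero.

(1, 0)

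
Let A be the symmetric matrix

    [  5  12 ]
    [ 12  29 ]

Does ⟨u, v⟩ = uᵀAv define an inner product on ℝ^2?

yes

An LDLᵀ factorisation of A has diagonal entries 5, 1/5.
That gives 2 positive pivots.
Hence Q is positive definite.
⟨·,·⟩ is an inner product exactly when A is positive definite.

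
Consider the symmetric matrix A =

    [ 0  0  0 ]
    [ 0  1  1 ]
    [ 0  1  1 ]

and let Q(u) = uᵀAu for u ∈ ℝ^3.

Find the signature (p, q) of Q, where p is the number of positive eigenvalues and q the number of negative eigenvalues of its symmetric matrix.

(1, 0)

Congruent diagonalization of A (simultaneous row and column reduction) yields pivots 0, 1, 0.
So there are 1 positive, 2 zero pivots.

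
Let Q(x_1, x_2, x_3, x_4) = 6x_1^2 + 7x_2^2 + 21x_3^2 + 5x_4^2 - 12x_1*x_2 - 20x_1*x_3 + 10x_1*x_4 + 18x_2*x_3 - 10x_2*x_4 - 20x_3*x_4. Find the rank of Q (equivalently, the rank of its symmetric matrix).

3

The symmetric matrix is A = [[6, -6, -10, 5], [-6, 7, 9, -5], [-10, 9, 21, -10], [5, -5, -10, 5]].
Symmetric row and column elimination reduces A to a congruent diagonal form with pivots 6, 1, 10/3, 0.
That gives 3 positive, 1 zero pivots.
The rank is the number of nonzero pivots: 3.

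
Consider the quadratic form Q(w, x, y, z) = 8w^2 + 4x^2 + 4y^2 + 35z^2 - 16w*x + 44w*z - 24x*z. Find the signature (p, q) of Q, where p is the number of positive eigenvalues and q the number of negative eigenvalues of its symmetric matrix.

(2, 2)

Write A = [[8, -8, 0, 22], [-8, 4, 0, -12], [0, 0, 4, 0], [22, -12, 0, 35]].
Row-reducing A symmetrically gives the diagonal entries 8, -4, 4, -1/2.
Counting signs: 2 positive, 2 negative.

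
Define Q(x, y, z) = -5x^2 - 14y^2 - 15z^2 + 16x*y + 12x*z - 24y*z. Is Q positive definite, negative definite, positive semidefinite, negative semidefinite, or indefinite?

negative definite

The symmetric matrix of Q is A = [[-5, 8, 6], [8, -14, -12], [6, -12, -15]].
Leading principal minors: Δ_1 = -5, Δ_2 = 6, Δ_3 = -18.
The signs alternate starting with Δ_1 < 0, so by Sylvester's criterion Q is negative definite.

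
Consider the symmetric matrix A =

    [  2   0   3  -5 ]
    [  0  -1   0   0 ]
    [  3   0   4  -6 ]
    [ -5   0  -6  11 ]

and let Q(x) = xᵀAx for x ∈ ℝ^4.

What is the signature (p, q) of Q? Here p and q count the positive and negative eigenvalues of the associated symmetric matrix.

(2, 2)

Symmetric row and column elimination reduces A to a congruent diagonal form with pivots 2, -1, -1/2, 3.
Counting signs: 2 positive, 2 negative.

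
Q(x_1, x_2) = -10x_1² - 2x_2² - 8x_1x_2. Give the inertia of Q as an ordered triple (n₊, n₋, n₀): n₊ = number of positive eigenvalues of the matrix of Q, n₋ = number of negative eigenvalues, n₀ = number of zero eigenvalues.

(0, 2, 0)

The associated matrix is A = [[-10, -4], [-4, -2]].
Symmetric row and column elimination reduces A to a congruent diagonal form with pivots -10, -2/5.
Counting signs: 2 negative.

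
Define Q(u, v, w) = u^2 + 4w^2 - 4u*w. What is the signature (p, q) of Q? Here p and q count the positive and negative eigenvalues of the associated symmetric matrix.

(1, 0)

The symmetric matrix is A = [[1, 0, -2], [0, 0, 0], [-2, 0, 4]].
Symmetric row and column elimination reduces A to a congruent diagonal form with pivots 1, 0, 0.
That gives 1 positive, 2 zero pivots.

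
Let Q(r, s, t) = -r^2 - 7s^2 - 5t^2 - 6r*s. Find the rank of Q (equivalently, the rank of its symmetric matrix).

3

Write A = [[-1, -3, 0], [-3, -7, 0], [0, 0, -5]].
Congruent diagonalization of A (simultaneous row and column reduction) yields pivots -1, 2, -5.
That gives 1 positive, 2 negative pivots.
The rank is the number of nonzero pivots: 3.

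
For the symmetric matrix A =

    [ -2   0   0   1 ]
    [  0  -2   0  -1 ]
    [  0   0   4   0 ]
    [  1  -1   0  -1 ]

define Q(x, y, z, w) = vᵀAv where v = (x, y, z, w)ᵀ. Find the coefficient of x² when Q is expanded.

-2

The coefficient of x² is the diagonal entry A[1,1] = -2.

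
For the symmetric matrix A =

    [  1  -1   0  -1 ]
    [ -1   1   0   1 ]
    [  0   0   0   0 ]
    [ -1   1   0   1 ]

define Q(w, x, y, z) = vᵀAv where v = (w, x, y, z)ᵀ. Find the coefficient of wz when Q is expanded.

The coefficient of wz is A[1,4] + A[4,1] = 2·(-1) = -2.

-2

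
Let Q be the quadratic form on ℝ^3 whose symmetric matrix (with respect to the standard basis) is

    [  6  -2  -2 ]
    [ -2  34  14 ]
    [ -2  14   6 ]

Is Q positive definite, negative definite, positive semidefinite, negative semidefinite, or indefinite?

Symmetric row and column elimination reduces A to a congruent diagonal form with pivots 6, 100/3, 0.
So there are 2 positive, 1 zero pivots.
Hence Q is positive semidefinite.

positive semidefinite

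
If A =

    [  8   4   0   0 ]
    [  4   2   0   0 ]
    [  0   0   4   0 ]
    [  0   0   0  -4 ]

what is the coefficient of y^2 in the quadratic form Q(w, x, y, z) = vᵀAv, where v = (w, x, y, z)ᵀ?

4

The coefficient of y^2 is the diagonal entry A[3,3] = 4.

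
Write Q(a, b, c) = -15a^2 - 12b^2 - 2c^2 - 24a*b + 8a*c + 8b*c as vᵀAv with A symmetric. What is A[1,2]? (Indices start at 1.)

-12

The coefficient of a·b in Q is -24. For a symmetric A this equals A[1,2] + A[2,1] = 2·A[1,2].
So A[1,2] = -24/2 = -12.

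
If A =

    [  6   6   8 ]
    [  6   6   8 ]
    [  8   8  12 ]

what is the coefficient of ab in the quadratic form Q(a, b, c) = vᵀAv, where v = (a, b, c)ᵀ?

The coefficient of ab is A[1,2] + A[2,1] = 2·6 = 12.

12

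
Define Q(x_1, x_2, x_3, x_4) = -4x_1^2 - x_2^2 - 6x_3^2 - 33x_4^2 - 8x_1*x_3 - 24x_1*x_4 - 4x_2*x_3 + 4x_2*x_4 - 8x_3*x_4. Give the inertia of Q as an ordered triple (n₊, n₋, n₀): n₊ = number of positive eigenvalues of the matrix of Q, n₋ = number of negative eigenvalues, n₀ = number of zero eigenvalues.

(1, 3, 0)

The symmetric matrix is A = [[-4, 0, -4, -12], [0, -1, -2, 2], [-4, -2, -6, -4], [-12, 2, -4, -33]].
Congruent diagonalization of A (simultaneous row and column reduction) yields pivots -4, -1, 2, -1.
That gives 1 positive, 3 negative pivots.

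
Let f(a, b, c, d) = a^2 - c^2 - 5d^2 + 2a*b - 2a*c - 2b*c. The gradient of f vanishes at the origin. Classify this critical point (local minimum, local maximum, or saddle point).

The Hessian at the origin is H = [[2, 2, -2, 0], [2, 0, -2, 0], [-2, -2, -2, 0], [0, 0, 0, -10]].
Row-reducing H symmetrically gives the diagonal entries 2, -2, -4, -10.
Counting signs: 1 positive, 3 negative.
H is indefinite, so the origin is a saddle point.

saddle point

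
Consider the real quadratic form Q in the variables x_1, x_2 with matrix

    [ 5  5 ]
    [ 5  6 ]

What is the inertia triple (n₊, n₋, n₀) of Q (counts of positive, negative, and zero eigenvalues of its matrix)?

Applying the same elementary operations to the rows and columns of A produces a congruent diagonal matrix with entries 5, 1.
So there are 2 positive pivots.

(2, 0, 0)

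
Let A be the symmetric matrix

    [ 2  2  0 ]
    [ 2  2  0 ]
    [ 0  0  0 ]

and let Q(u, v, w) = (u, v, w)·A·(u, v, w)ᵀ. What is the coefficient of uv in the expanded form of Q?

The coefficient of uv is A[1,2] + A[2,1] = 2·2 = 4.

4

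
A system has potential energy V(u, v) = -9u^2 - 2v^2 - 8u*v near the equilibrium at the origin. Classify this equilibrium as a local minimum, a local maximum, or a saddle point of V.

local maximum

The Hessian at the origin is H = [[-18, -8], [-8, -4]].
det H = -18·-4 − (-8)² = 8 > 0 and H[1,1] = -18 < 0, so H is negative definite.
Therefore the origin is a local maximum.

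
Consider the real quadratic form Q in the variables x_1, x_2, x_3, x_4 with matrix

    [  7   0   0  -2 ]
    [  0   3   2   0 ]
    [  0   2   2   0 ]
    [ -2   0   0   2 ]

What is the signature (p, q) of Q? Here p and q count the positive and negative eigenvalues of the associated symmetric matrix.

Congruent diagonalization of A (simultaneous row and column reduction) yields pivots 7, 3, 2/3, 10/7.
Counting signs: 4 positive.

(4, 0)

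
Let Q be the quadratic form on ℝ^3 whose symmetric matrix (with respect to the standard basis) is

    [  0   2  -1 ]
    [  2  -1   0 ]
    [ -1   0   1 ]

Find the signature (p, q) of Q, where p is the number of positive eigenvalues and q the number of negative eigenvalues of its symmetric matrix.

(2, 1)

By Sylvester's law of inertia any congruent diagonalization of A has 2 positive, 1 negative and 0 zero entries.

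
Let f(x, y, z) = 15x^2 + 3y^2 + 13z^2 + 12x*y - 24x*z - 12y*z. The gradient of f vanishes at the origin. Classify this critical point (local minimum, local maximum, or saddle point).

The Hessian at the origin is H = [[30, 12, -24], [12, 6, -12], [-24, -12, 26]].
An LDLᵀ factorisation of H has diagonal entries 30, 6/5, 2.
That gives 3 positive pivots.
H is positive definite, so the origin is a strict local minimum.

local minimum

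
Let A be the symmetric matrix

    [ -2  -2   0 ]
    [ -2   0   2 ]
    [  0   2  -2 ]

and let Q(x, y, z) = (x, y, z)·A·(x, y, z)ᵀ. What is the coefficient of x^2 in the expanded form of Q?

The coefficient of x^2 is the diagonal entry A[1,1] = -2.

-2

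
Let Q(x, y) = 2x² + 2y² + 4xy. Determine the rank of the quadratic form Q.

Write A = [[2, 2], [2, 2]].
Congruent diagonalization of A (simultaneous row and column reduction) yields pivots 2, 0.
So there are 1 positive, 1 zero pivots.
The rank is the number of nonzero pivots: 1.

1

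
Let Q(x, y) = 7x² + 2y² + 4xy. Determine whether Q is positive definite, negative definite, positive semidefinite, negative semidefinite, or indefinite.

positive definite

The symmetric matrix of Q is [[7, 2], [2, 2]].
For the 2×2 matrix [[7, 2], [2, 2]]: det = 7·2 − (2)² = 10, trace = 9.
det > 0 so both eigenvalues share the sign of the trace; trace = 9 > 0 ⇒ both positive.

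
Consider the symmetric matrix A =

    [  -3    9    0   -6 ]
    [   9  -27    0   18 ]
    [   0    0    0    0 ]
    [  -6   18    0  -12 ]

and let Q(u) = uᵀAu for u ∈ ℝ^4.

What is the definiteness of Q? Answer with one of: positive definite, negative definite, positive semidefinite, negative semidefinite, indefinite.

negative semidefinite

Congruent diagonalization of A (simultaneous row and column reduction) yields pivots -3, 0, 0, 0.
Counting signs: 1 negative, 3 zero.
Hence Q is negative semidefinite.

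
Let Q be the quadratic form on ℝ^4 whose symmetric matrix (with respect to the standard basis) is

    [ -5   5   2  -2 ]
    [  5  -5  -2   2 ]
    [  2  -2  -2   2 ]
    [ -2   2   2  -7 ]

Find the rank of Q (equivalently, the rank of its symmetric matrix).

3

Congruent diagonalization of A (simultaneous row and column reduction) yields pivots -5, 0, -6/5, -5.
Counting signs: 3 negative, 1 zero.
The rank is the number of nonzero pivots: 3.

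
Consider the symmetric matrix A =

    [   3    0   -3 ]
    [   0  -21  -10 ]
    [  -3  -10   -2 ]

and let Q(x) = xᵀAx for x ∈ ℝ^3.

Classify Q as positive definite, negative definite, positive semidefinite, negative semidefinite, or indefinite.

An LDLᵀ factorisation of A has diagonal entries 3, -21, -5/21.
So there are 1 positive, 2 negative pivots.
Hence Q is indefinite.

indefinite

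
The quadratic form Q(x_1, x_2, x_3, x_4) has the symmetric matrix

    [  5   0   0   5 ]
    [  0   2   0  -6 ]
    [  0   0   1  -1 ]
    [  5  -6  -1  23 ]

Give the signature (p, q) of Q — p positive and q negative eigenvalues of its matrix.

Congruent diagonalization of A (simultaneous row and column reduction) yields pivots 5, 2, 1, -1.
Counting signs: 3 positive, 1 negative.

(3, 1)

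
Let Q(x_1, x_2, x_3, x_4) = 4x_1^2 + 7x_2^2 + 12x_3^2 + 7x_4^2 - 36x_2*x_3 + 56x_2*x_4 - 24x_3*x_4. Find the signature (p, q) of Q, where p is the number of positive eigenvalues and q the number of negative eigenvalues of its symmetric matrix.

(2, 1)

The associated matrix is A = [[4, 0, 0, 0], [0, 7, -18, 28], [0, -18, 12, -12], [0, 28, -12, 7]].
Applying the same elementary operations to the rows and columns of A produces a congruent diagonal matrix with entries 4, 7, -240/7, 0.
That gives 2 positive, 1 negative, 1 zero pivots.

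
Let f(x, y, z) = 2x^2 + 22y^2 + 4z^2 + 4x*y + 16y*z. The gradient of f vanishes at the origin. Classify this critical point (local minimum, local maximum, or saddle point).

local minimum

The Hessian at the origin is H = [[4, 4, 0], [4, 44, 16], [0, 16, 8]].
Symmetric row and column elimination reduces H to a congruent diagonal form with pivots 4, 40, 8/5.
Counting signs: 3 positive.
H is positive definite, so the origin is a strict local minimum.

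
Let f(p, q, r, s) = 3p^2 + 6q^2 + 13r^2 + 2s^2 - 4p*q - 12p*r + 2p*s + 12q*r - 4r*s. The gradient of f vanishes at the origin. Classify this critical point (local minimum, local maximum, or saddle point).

The Hessian at the origin is H = [[6, -4, -12, 2], [-4, 12, 12, 0], [-12, 12, 26, -4], [2, 0, -4, 4]].
Applying the same elementary operations to the rows and columns of H produces a congruent diagonal matrix with entries 6, 28/3, 2/7, 2.
Counting signs: 4 positive.
H is positive definite, so the origin is a strict local minimum.

local minimum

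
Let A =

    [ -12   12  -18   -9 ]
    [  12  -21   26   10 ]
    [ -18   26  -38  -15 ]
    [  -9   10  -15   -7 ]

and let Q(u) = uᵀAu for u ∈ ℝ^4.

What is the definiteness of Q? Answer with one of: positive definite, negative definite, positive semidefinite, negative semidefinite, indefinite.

negative definite

Leading principal minors: Δ_1 = -12, Δ_2 = 108, Δ_3 = -420, Δ_4 = 18.
The signs alternate starting with Δ_1 < 0, so by Sylvester's criterion Q is negative definite.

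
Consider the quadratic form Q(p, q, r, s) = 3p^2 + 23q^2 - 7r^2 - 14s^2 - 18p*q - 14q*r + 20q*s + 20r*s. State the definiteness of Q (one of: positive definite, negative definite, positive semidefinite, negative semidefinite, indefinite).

indefinite

The symmetric matrix is A = [[3, -9, 0, 0], [-9, 23, -7, 10], [0, -7, -7, 10], [0, 10, 10, -14]].
Symmetric row and column elimination reduces A to a congruent diagonal form with pivots 3, -4, 21/4, 2/7.
So there are 3 positive, 1 negative pivots.
Hence Q is indefinite.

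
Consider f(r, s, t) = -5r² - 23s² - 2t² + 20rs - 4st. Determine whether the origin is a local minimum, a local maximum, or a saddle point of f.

The Hessian at the origin is H = [[-10, 20, 0], [20, -46, -4], [0, -4, -4]].
Applying the same elementary operations to the rows and columns of H produces a congruent diagonal matrix with entries -10, -6, -4/3.
Counting signs: 3 negative.
H is negative definite, so the origin is a strict local maximum.

local maximum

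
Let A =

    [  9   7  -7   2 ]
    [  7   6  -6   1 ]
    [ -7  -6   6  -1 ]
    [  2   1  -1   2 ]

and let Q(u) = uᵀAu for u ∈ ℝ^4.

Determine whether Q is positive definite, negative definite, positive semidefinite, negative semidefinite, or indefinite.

positive semidefinite

Symmetric row and column elimination reduces A to a congruent diagonal form with pivots 9, 5/9, 0, 1.
Counting signs: 3 positive, 1 zero.
Hence Q is positive semidefinite.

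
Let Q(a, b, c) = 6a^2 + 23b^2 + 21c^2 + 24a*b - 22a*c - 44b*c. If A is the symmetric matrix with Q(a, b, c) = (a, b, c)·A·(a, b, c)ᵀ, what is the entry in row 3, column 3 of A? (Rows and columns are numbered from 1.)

21

The coefficient of c^2 in Q is 21, and that is exactly A[3,3].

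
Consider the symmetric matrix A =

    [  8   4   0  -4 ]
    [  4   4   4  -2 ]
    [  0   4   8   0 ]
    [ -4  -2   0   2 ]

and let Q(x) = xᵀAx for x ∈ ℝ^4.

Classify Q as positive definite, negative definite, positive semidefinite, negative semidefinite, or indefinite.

positive semidefinite

Applying the same elementary operations to the rows and columns of A produces a congruent diagonal matrix with entries 8, 2, 0, 0.
Counting signs: 2 positive, 2 zero.
Hence Q is positive semidefinite.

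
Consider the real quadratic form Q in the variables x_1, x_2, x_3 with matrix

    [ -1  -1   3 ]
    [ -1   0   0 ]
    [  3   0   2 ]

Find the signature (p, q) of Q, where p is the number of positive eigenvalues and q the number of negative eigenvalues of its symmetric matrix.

(2, 1)

Row-reducing A symmetrically gives the diagonal entries -1, 1, 2.
That gives 2 positive, 1 negative pivots.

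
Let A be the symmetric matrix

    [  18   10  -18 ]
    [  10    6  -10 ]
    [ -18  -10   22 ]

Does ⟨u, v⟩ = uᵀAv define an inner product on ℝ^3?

yes

Row-reducing A symmetrically gives the diagonal entries 18, 4/9, 4.
So there are 3 positive pivots.
Hence Q is positive definite.
⟨·,·⟩ is an inner product exactly when A is positive definite.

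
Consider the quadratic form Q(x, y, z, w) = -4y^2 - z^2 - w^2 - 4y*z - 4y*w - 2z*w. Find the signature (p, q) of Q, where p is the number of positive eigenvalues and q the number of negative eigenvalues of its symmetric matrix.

The symmetric matrix is A = [[0, 0, 0, 0], [0, -4, -2, -2], [0, -2, -1, -1], [0, -2, -1, -1]].
Applying the same elementary operations to the rows and columns of A produces a congruent diagonal matrix with entries 0, -4, 0, 0.
That gives 1 negative, 3 zero pivots.

(0, 1)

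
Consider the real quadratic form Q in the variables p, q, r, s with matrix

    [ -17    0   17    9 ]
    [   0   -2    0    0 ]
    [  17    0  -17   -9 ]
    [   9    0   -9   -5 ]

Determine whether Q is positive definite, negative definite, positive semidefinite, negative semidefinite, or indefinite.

Row-reducing A symmetrically gives the diagonal entries -17, -2, 0, -4/17.
That gives 3 negative, 1 zero pivots.
Hence Q is negative semidefinite.

negative semidefinite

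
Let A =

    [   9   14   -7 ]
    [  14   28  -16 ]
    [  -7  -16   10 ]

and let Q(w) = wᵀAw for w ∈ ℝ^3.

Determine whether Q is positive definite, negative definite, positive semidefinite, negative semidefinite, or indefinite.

Congruent diagonalization of A (simultaneous row and column reduction) yields pivots 9, 56/9, 5/14.
That gives 3 positive pivots.
Hence Q is positive definite.

positive definite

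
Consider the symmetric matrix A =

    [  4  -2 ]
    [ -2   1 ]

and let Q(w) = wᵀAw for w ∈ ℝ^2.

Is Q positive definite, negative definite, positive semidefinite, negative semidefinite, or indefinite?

positive semidefinite

Symmetric row and column elimination reduces A to a congruent diagonal form with pivots 4, 0.
That gives 1 positive, 1 zero pivots.
Hence Q is positive semidefinite.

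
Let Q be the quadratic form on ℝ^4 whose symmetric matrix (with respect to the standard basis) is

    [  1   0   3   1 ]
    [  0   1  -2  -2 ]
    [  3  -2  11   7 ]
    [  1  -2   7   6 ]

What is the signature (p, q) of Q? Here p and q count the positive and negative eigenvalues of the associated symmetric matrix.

(3, 1)

Row-reducing A symmetrically gives the diagonal entries 1, 1, -2, 1.
Counting signs: 3 positive, 1 negative.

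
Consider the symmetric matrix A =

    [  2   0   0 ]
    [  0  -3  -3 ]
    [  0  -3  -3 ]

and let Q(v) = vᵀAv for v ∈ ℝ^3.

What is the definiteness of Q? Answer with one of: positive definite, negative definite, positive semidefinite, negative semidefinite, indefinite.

indefinite

Applying the same elementary operations to the rows and columns of A produces a congruent diagonal matrix with entries 2, -3, 0.
Counting signs: 1 positive, 1 negative, 1 zero.
Hence Q is indefinite.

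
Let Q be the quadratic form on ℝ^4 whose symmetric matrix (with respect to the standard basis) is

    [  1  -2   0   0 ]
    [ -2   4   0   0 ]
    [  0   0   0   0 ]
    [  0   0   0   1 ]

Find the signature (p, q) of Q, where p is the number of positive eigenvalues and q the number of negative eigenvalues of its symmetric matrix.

Applying the same elementary operations to the rows and columns of A produces a congruent diagonal matrix with entries 1, 0, 0, 1.
Counting signs: 2 positive, 2 zero.

(2, 0)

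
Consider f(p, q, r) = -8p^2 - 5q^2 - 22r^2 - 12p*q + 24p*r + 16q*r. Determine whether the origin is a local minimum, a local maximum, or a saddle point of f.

The Hessian at the origin is H = [[-16, -12, 24], [-12, -10, 16], [24, 16, -44]].
Symmetric row and column elimination reduces H to a congruent diagonal form with pivots -16, -1, -4.
Counting signs: 3 negative.
H is negative definite, so the origin is a strict local maximum.

local maximum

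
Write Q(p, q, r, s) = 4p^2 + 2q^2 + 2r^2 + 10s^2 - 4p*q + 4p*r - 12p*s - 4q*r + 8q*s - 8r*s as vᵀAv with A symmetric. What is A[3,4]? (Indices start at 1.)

The coefficient of r·s in Q is -8. For a symmetric A this equals A[3,4] + A[4,3] = 2·A[3,4].
So A[3,4] = -8/2 = -4.

-4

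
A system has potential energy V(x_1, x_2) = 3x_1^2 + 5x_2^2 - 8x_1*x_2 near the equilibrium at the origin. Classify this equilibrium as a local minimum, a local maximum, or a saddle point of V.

The Hessian at the origin is H = [[6, -8], [-8, 10]].
det H = 6·10 − (-8)² = -4 < 0, so H is indefinite.
Therefore the origin is a saddle point.

saddle point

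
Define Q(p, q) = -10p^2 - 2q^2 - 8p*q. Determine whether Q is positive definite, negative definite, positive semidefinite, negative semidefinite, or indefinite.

The associated matrix is A = [[-10, -4], [-4, -2]].
Symmetric row and column elimination reduces A to a congruent diagonal form with pivots -10, -2/5.
That gives 2 negative pivots.
Hence Q is negative definite.

negative definite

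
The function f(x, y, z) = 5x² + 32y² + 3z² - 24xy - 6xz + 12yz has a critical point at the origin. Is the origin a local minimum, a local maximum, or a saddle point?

local minimum

The Hessian at the origin is H = [[10, -24, -6], [-24, 64, 12], [-6, 12, 6]].
Row-reducing H symmetrically gives the diagonal entries 10, 32/5, 3/2.
That gives 3 positive pivots.
H is positive definite, so the origin is a strict local minimum.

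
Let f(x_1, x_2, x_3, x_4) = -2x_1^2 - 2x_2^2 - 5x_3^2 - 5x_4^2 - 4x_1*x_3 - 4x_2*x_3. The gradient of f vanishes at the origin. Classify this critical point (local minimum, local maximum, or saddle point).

local maximum

The Hessian at the origin is H = [[-4, 0, -4, 0], [0, -4, -4, 0], [-4, -4, -10, 0], [0, 0, 0, -10]].
Row-reducing H symmetrically gives the diagonal entries -4, -4, -2, -10.
So there are 4 negative pivots.
H is negative definite, so the origin is a strict local maximum.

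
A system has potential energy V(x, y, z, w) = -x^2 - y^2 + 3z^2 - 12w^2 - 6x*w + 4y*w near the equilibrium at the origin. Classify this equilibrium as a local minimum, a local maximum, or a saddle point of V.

saddle point

The Hessian at the origin is H = [[-2, 0, 0, -6], [0, -2, 0, 4], [0, 0, 6, 0], [-6, 4, 0, -24]].
Congruent diagonalization of H (simultaneous row and column reduction) yields pivots -2, -2, 6, 2.
That gives 2 positive, 2 negative pivots.
H is indefinite, so the origin is a saddle point.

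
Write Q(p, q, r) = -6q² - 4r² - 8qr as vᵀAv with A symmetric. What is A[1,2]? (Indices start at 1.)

The coefficient of p·q in Q is 0. For a symmetric A this equals A[1,2] + A[2,1] = 2·A[1,2].
So A[1,2] = 0/2 = 0.

0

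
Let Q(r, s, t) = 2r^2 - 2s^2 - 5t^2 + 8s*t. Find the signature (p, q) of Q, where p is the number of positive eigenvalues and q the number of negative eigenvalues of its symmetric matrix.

The associated matrix is A = [[2, 0, 0], [0, -2, 4], [0, 4, -5]].
An LDLᵀ factorisation of A has diagonal entries 2, -2, 3.
That gives 2 positive, 1 negative pivots.

(2, 1)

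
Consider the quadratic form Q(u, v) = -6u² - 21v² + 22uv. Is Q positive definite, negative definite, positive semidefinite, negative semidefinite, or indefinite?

negative definite

The symmetric matrix of Q is [[-6, 11], [11, -21]].
For the 2×2 matrix [[-6, 11], [11, -21]]: det = -6·-21 − (11)² = 5, trace = -27.
det > 0 so both eigenvalues share the sign of the trace; trace = -27 < 0 ⇒ both negative.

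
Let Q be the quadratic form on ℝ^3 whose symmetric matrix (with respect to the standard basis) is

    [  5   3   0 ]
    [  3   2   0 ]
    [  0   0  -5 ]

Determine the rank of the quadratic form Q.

3

Congruent diagonalization of A (simultaneous row and column reduction) yields pivots 5, 1/5, -5.
So there are 2 positive, 1 negative pivots.
The rank is the number of nonzero pivots: 3.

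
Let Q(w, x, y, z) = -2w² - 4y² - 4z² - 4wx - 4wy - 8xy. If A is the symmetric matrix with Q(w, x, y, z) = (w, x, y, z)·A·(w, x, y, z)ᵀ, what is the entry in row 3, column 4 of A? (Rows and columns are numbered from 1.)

The coefficient of y·z in Q is 0. For a symmetric A this equals A[3,4] + A[4,3] = 2·A[3,4].
So A[3,4] = 0/2 = 0.

0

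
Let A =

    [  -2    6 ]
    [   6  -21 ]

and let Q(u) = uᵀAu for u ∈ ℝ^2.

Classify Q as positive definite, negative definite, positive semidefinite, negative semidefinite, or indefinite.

Leading principal minors: Δ_1 = -2, Δ_2 = 6.
The signs alternate starting with Δ_1 < 0, so by Sylvester's criterion Q is negative definite.

negative definite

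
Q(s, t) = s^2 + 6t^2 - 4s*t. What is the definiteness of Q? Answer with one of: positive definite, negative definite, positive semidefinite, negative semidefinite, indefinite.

The symmetric matrix of Q is [[1, -2], [-2, 6]].
For the 2×2 matrix [[1, -2], [-2, 6]]: det = 1·6 − (-2)² = 2, trace = 7.
det > 0 so both eigenvalues share the sign of the trace; trace = 7 > 0 ⇒ both positive.

positive definite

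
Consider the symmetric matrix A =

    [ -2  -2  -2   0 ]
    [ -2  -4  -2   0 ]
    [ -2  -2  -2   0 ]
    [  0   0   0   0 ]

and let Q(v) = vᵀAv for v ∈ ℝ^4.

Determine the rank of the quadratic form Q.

Applying the same elementary operations to the rows and columns of A produces a congruent diagonal matrix with entries -2, -2, 0, 0.
That gives 2 negative, 2 zero pivots.
The rank is the number of nonzero pivots: 2.

2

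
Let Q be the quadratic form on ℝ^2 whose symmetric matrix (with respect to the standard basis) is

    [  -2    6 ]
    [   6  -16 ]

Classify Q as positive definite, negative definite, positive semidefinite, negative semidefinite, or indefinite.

indefinite

An LDLᵀ factorisation of A has diagonal entries -2, 2.
So there are 1 positive, 1 negative pivots.
Hence Q is indefinite.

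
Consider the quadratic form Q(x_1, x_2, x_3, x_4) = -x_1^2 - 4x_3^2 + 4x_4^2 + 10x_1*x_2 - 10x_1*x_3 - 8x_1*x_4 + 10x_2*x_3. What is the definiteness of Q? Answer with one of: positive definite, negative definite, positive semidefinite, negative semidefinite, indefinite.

indefinite

Write A = [[-1, 5, -5, -4], [5, 0, 5, 0], [-5, 5, -4, 0], [-4, 0, 0, 4]].
Row-reducing A symmetrically gives the diagonal entries -1, 25, 5, 4/5.
So there are 3 positive, 1 negative pivots.
Hence Q is indefinite.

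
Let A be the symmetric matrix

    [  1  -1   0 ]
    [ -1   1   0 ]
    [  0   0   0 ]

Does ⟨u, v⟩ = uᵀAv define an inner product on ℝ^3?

no

Congruent diagonalization of A (simultaneous row and column reduction) yields pivots 1, 0, 0.
So there are 1 positive, 2 zero pivots.
Hence Q is positive semidefinite.
⟨·,·⟩ is an inner product exactly when A is positive definite.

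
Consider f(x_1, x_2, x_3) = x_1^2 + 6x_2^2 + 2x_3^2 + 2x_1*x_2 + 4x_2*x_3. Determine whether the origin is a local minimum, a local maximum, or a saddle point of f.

local minimum

The Hessian at the origin is H = [[2, 2, 0], [2, 12, 4], [0, 4, 4]].
Congruent diagonalization of H (simultaneous row and column reduction) yields pivots 2, 10, 12/5.
That gives 3 positive pivots.
H is positive definite, so the origin is a strict local minimum.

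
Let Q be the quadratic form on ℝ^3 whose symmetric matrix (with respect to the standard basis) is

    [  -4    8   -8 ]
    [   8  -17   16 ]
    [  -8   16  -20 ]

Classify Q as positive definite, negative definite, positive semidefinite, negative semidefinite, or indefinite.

negative definite

An LDLᵀ factorisation of A has diagonal entries -4, -1, -4.
Counting signs: 3 negative.
Hence Q is negative definite.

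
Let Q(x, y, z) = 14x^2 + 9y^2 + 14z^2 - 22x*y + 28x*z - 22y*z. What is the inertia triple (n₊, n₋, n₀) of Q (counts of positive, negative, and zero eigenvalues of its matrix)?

(2, 0, 1)

The associated matrix is A = [[14, -11, 14], [-11, 9, -11], [14, -11, 14]].
Symmetric row and column elimination reduces A to a congruent diagonal form with pivots 14, 5/14, 0.
That gives 2 positive, 1 zero pivots.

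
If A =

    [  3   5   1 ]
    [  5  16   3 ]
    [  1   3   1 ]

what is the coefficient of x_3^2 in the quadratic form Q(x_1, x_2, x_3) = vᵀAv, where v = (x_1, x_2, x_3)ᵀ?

The coefficient of x_3^2 is the diagonal entry A[3,3] = 1.

1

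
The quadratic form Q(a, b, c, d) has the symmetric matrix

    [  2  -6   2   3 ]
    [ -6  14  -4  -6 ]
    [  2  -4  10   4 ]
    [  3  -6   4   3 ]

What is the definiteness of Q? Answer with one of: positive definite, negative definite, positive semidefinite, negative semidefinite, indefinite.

Applying the same elementary operations to the rows and columns of A produces a congruent diagonal matrix with entries 2, -4, 9, 1/18.
So there are 3 positive, 1 negative pivots.
Hence Q is indefinite.

indefinite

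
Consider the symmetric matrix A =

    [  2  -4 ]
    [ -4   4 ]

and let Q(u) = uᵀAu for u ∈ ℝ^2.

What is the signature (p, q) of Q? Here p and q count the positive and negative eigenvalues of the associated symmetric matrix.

Row-reducing A symmetrically gives the diagonal entries 2, -4.
That gives 1 positive, 1 negative pivots.

(1, 1)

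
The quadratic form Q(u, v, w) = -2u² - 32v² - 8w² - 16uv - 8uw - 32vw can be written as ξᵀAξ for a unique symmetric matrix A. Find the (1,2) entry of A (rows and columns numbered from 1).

The coefficient of u·v in Q is -16. For a symmetric A this equals A[1,2] + A[2,1] = 2·A[1,2].
So A[1,2] = -16/2 = -8.

-8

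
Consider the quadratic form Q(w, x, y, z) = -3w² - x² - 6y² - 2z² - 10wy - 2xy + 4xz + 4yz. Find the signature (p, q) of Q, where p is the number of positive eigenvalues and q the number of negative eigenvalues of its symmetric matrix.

(2, 2)

The associated matrix is A = [[-3, 0, -5, 0], [0, -1, -1, 2], [-5, -1, -6, 2], [0, 2, 2, -2]].
Symmetric row and column elimination reduces A to a congruent diagonal form with pivots -3, -1, 10/3, 2.
So there are 2 positive, 2 negative pivots.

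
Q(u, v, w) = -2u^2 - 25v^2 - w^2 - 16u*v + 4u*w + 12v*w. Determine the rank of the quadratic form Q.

3

The associated matrix is A = [[-2, -8, 2], [-8, -25, 6], [2, 6, -1]].
Congruent diagonalization of A (simultaneous row and column reduction) yields pivots -2, 7, 3/7.
That gives 2 positive, 1 negative pivots.
The rank is the number of nonzero pivots: 3.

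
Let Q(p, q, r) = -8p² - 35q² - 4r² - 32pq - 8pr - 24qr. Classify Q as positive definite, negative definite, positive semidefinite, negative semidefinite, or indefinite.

indefinite

The symmetric matrix is A = [[-8, -16, -4], [-16, -35, -12], [-4, -12, -4]].
Congruent diagonalization of A (simultaneous row and column reduction) yields pivots -8, -3, 10/3.
So there are 1 positive, 2 negative pivots.
Hence Q is indefinite.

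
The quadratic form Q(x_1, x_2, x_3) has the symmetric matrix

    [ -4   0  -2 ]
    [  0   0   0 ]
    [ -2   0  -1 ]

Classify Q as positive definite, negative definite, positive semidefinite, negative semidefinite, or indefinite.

negative semidefinite

Applying the same elementary operations to the rows and columns of A produces a congruent diagonal matrix with entries -4, 0, 0.
So there are 1 negative, 2 zero pivots.
Hence Q is negative semidefinite.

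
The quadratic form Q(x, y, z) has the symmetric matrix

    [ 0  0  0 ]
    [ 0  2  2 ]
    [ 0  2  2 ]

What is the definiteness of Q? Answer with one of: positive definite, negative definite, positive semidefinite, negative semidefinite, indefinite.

positive semidefinite

Symmetric row and column elimination reduces A to a congruent diagonal form with pivots 0, 2, 0.
So there are 1 positive, 2 zero pivots.
Hence Q is positive semidefinite.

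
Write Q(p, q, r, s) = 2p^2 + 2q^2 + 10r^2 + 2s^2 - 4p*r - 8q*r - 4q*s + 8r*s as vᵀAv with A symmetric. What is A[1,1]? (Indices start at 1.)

The coefficient of p^2 in Q is 2, and that is exactly A[1,1].

2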